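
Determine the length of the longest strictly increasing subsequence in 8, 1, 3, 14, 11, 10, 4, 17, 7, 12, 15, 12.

6

One longest increasing subsequence is 1, 3, 4, 7, 12, 15 (positions 2,3,7,9,10,11), of length 6; no longer one exists.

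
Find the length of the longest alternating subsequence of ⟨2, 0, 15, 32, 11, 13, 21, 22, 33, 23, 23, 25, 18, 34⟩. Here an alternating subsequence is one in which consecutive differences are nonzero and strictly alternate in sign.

Track the best alternating length ending on an up-step vs a down-step at each position: up/down = 1/1, 1/2, 3/1, 3/1, 3/4, 5/4, 5/4, 5/4, 5/1, 5/6, 5/6, 7/6, 5/8, 9/1.
The maximum over both is 9; one such subsequence is 2, 0, 15, 11, 33, 23, 25, 18, 34.

9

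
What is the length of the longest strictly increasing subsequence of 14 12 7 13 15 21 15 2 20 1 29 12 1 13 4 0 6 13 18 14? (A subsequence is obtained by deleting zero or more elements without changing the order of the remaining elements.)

One longest increasing subsequence is 12, 13, 15, 21, 29 (positions 2,4,5,6,11), of length 5; no longer one exists.

5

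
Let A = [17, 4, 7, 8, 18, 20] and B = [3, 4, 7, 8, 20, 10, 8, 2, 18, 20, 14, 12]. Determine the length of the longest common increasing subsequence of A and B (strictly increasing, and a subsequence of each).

5

A longest common strictly increasing subsequence is 4, 7, 8, 18, 20 (length 5); it appears in order in both A and B, and no longer such subsequence exists.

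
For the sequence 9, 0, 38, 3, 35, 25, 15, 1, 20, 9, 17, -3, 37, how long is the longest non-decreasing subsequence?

5

Let dp[i] be the longest non-decreasing subsequence ending at position i. Then dp = [1, 1, 2, 2, 3, 3, 3, 2, 4, 3, 4, 1, 5].
The maximum is 5; one witness is 0, 3, 15, 20, 37 at positions 2,4,7,9,13.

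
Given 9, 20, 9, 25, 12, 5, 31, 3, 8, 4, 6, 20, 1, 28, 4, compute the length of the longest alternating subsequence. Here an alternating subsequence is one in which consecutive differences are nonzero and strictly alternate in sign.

13

Track the best alternating length ending on an up-step vs a down-step at each position: up/down = 1/1, 2/1, 1/3, 4/1, 4/5, 1/5, 6/1, 1/7, 8/7, 8/9, 10/9, 10/7, 1/11, 12/7, 12/13.
The maximum over both is 13; one such subsequence is 9, 20, 9, 25, 12, 31, 3, 8, 4, 6, 1, 28, 4.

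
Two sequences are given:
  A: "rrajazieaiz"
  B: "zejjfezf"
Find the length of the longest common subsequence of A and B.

3

A longest common subsequence is jez (length 3); the LCS DP confirms no longer common subsequence exists.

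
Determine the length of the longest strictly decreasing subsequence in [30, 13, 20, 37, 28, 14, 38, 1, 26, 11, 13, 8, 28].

Let dp[i] be the longest decreasing subsequence ending at position i. Then dp = [1, 2, 2, 1, 2, 3, 1, 4, 3, 4, 4, 5, 2].
The maximum is 5; one witness is 30, 20, 14, 11, 8 at positions 1,3,6,10,12.

5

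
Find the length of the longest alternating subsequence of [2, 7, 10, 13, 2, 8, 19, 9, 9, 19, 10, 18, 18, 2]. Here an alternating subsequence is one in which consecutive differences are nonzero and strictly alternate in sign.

A longest alternating subsequence is 2, 7, 2, 19, 9, 19, 10, 18, 2 (positions 1,2,5,7,8,10,11,12,14); its 8 consecutive differences strictly alternate in sign, and length 9 is optimal.

9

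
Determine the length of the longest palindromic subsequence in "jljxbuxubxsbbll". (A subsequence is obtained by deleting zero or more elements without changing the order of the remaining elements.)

9

One longest palindromic subsequence is lxbuxubxl (positions 2,4,5,6,7,8,9,10,15); it reads the same forward and backward, and the interval DP gives dp[1][15] = 9.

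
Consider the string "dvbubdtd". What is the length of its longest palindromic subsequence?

Using dp[i][j] = 2 + dp[i+1][j−1] if the ends match, else max(dp[i+1][j], dp[i][j−1]):
dp[1][8] = 5. A witness is dbubd at positions 1,3,4,5,8.

5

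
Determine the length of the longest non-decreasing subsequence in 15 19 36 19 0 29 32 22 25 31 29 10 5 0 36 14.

Let dp[i] be the longest non-decreasing subsequence ending at position i. Then dp = [1, 2, 3, 3, 1, 4, 5, 4, 5, 6, 6, 2, 2, 2, 7, 3].
The maximum is 7; one witness is 15, 19, 19, 22, 25, 31, 36 at positions 1,2,4,8,9,10,15.

7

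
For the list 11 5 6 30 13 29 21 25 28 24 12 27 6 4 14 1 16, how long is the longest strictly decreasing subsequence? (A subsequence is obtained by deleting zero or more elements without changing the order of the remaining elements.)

Scanning left to right, the best length ending at each element is: 11→1, 5→2, 6→2, 30→1, 13→2, 29→2, 21→3, 25→3, 28→3, 24→4, 12→5, 27→4, 6→6, 4→7, 14→5, 1→8, 16→5.
So the longest decreasing subsequence has length 8, e.g. 30, 29, 25, 24, 12, 6, 4, 1.

8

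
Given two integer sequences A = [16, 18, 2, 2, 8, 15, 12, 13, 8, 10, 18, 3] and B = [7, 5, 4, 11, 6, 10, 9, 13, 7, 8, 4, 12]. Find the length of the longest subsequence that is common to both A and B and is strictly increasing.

For each value that appears in both, track the longest common increasing run ending there.
The best achievable length is 2; one witness is 8, 12 (A-positions 5,7, B-positions 10,12).

2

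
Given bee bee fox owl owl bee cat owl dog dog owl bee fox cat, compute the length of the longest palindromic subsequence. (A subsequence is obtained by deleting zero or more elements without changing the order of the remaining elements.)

Using dp[i][j] = 2 + dp[i+1][j−1] if the ends match, else max(dp[i+1][j], dp[i][j−1]):
dp[1][14] = 8. A witness is fox bee owl dog dog owl bee fox at positions 3,6,8,9,10,11,12,13.

8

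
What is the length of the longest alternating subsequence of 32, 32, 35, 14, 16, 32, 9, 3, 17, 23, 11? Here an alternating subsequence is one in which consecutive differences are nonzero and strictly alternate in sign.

7

Track the best alternating length ending on an up-step vs a down-step at each position: up/down = 1/1, 1/1, 2/1, 1/3, 4/3, 4/3, 1/5, 1/5, 6/5, 6/5, 6/7.
The maximum over both is 7; one such subsequence is 32, 35, 14, 16, 9, 17, 11.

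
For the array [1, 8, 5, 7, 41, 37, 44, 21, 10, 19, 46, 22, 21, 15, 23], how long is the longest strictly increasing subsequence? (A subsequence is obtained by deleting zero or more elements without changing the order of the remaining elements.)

7

Scanning left to right, the best length ending at each element is: 1→1, 8→2, 5→2, 7→3, 41→4, 37→4, 44→5, 21→4, 10→4, 19→5, 46→6, 22→6, 21→6, 15→5, 23→7.
So the longest increasing subsequence has length 7, e.g. 1, 5, 7, 10, 19, 22, 23.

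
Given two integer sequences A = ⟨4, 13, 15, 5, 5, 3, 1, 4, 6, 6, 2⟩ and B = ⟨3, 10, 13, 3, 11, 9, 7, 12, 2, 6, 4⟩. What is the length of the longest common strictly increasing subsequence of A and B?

A longest common strictly increasing subsequence is 3, 6 (length 2); it appears in order in both A and B, and no longer such subsequence exists.

2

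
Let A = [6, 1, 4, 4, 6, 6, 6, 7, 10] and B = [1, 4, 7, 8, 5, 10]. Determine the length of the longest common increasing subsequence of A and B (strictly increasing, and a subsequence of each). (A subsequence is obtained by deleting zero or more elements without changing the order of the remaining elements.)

4

For each value that appears in both, track the longest common increasing run ending there.
The best achievable length is 4; one witness is 1, 4, 7, 10 (A-positions 2,3,8,9, B-positions 1,2,3,6).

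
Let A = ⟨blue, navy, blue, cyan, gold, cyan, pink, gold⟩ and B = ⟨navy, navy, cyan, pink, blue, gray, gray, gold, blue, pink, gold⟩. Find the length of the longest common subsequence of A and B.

5

A longest common subsequence is navy, blue, gold, pink, gold (length 5); the LCS DP confirms no longer common subsequence exists.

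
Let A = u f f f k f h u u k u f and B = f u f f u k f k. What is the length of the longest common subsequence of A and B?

A longest common subsequence is uffkfk (length 6); the LCS DP confirms no longer common subsequence exists.

6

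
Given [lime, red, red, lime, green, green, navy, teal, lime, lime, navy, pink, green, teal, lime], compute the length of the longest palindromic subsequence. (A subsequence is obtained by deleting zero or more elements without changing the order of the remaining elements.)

8

One longest palindromic subsequence is lime green navy lime lime navy green lime (positions 1,6,7,9,10,11,13,15); it reads the same forward and backward, and the interval DP gives dp[1][15] = 8.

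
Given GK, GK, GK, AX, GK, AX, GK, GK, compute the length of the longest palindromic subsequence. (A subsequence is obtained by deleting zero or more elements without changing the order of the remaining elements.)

7

One longest palindromic subsequence is GK GK AX GK AX GK GK (positions 1,2,4,5,6,7,8); it reads the same forward and backward, and the interval DP gives dp[1][8] = 7.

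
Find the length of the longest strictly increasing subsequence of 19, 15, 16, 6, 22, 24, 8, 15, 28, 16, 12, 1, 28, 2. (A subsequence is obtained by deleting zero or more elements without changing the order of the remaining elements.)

One longest increasing subsequence is 15, 16, 22, 24, 28 (positions 2,3,5,6,9), of length 5; no longer one exists.

5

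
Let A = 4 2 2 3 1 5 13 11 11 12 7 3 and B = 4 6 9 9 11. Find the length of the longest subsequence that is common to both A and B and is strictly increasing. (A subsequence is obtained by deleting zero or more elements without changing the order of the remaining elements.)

For each value that appears in both, track the longest common increasing run ending there.
The best achievable length is 2; one witness is 4, 11 (A-positions 1,8, B-positions 1,5).

2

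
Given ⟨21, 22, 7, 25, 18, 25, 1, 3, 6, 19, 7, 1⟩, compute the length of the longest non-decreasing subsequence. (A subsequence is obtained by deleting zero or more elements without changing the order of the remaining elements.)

Scanning left to right, the best length ending at each element is: 21→1, 22→2, 7→1, 25→3, 18→2, 25→4, 1→1, 3→2, 6→3, 19→4, 7→4, 1→2.
So the longest non-decreasing subsequence has length 4, e.g. 21, 22, 25, 25.

4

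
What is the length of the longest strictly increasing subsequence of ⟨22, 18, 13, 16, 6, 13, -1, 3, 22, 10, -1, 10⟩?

3

One longest increasing subsequence is 13, 16, 22 (positions 3,4,9), of length 3; no longer one exists.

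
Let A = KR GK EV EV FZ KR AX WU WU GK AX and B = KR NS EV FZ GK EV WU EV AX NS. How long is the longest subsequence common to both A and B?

A longest common subsequence is KR, GK, EV, EV, AX (length 5); the LCS DP confirms no longer common subsequence exists.

5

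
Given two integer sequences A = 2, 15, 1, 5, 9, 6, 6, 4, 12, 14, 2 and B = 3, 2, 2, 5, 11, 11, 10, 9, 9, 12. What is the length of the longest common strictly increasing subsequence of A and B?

4

A longest common strictly increasing subsequence is 2, 5, 9, 12 (length 4); it appears in order in both A and B, and no longer such subsequence exists.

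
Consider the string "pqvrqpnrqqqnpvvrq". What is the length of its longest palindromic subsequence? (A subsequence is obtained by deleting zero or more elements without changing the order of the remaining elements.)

11

One longest palindromic subsequence is qrpnqqqnprq (positions 2,4,6,7,9,10,11,12,13,16,17); it reads the same forward and backward, and the interval DP gives dp[1][17] = 11.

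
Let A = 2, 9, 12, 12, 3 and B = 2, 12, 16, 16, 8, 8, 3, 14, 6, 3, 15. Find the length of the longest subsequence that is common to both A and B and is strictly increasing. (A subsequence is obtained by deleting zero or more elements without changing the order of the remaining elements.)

2

A longest common strictly increasing subsequence is 2, 12 (length 2); it appears in order in both A and B, and no longer such subsequence exists.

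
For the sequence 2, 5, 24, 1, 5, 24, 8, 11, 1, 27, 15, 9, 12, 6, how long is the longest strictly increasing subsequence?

Let dp[i] be the longest increasing subsequence ending at position i. Then dp = [1, 2, 3, 1, 2, 3, 3, 4, 1, 5, 5, 4, 5, 3].
The maximum is 5; one witness is 2, 5, 8, 11, 27 at positions 1,2,7,8,10.

5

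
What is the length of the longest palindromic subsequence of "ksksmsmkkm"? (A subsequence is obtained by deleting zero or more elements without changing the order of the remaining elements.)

One longest palindromic subsequence is kkmsmkk (positions 1,3,5,6,7,8,9); it reads the same forward and backward, and the interval DP gives dp[1][10] = 7.

7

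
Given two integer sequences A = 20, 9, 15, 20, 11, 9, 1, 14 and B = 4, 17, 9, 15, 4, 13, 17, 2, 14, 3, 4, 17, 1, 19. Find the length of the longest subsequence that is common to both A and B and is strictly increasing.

A longest common strictly increasing subsequence is 9, 15 (length 2); it appears in order in both A and B, and no longer such subsequence exists.

2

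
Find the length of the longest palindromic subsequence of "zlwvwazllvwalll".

One longest palindromic subsequence is lwvllvwl (positions 2,3,4,8,9,10,11,15); it reads the same forward and backward, and the interval DP gives dp[1][15] = 8.

8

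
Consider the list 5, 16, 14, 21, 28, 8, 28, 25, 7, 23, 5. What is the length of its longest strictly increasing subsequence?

4

Let dp[i] be the longest increasing subsequence ending at position i. Then dp = [1, 2, 2, 3, 4, 2, 4, 4, 2, 4, 1].
The maximum is 4; one witness is 5, 16, 21, 28 at positions 1,2,4,5.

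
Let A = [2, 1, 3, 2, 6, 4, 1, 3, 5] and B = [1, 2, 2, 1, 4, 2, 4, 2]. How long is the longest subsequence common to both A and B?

4

A longest common subsequence is 2, 1, 2, 4 (length 4); the LCS DP confirms no longer common subsequence exists.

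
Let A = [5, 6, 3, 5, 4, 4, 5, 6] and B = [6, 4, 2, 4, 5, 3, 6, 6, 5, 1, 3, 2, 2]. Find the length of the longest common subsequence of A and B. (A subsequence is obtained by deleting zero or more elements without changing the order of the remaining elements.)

Backtracking the LCS table gives one alignment: 6 (A2,B1) → 4 (A5,B2) → 4 (A6,B4) → 5 (A7,B5) → 6 (A8,B8).
So the longest common subsequence has length 5.

5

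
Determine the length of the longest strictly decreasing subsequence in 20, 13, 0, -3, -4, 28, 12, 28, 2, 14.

Let dp[i] be the longest decreasing subsequence ending at position i. Then dp = [1, 2, 3, 4, 5, 1, 3, 1, 4, 2].
The maximum is 5; one witness is 20, 13, 0, -3, -4 at positions 1,2,3,4,5.

5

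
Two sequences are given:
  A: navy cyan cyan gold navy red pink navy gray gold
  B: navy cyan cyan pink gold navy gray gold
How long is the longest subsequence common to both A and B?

Backtracking the LCS table gives one alignment: navy (A1,B1) → cyan (A2,B2) → cyan (A3,B3) → gold (A4,B5) → navy (A8,B6) → gray (A9,B7) → gold (A10,B8).
So the longest common subsequence has length 7.

7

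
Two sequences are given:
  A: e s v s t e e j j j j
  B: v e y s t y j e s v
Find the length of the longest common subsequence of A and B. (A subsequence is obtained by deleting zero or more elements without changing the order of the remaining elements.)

4

Backtracking the LCS table gives one alignment: e (A1,B2) → s (A4,B4) → t (A5,B5) → e (A6,B8).
So the longest common subsequence has length 4.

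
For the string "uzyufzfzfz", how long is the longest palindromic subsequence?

One longest palindromic subsequence is zfzfzfz (positions 2,5,6,7,8,9,10); it reads the same forward and backward, and the interval DP gives dp[1][10] = 7.

7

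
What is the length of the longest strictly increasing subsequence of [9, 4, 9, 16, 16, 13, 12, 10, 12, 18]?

5

Let dp[i] be the longest increasing subsequence ending at position i. Then dp = [1, 1, 2, 3, 3, 3, 3, 3, 4, 5].
The maximum is 5; one witness is 4, 9, 10, 12, 18 at positions 2,3,8,9,10.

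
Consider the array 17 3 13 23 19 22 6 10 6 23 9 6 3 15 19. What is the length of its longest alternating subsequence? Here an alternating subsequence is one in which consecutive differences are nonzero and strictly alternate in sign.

11

Track the best alternating length ending on an up-step vs a down-step at each position: up/down = 1/1, 1/2, 3/2, 3/1, 3/4, 5/4, 3/6, 7/6, 3/8, 9/1, 9/10, 3/10, 1/10, 11/10, 11/10.
The maximum over both is 11; one such subsequence is 17, 3, 23, 19, 22, 6, 10, 6, 23, 9, 15.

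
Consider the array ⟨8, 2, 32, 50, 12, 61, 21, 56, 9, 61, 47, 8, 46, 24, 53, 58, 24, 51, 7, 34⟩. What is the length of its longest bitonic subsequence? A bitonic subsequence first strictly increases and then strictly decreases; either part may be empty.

One longest bitonic subsequence is 8, 32, 50, 61, 56, 47, 46, 24, 7 (positions 1,3,4,6,8,11,13,17,19): it rises to 61 then falls. Length 9 is optimal.

9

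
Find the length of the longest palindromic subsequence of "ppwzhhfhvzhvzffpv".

9

Using dp[i][j] = 2 + dp[i+1][j−1] if the ends match, else max(dp[i+1][j], dp[i][j−1]):
dp[1][17] = 9. A witness is pzhhfhhzp at positions 2,4,5,6,7,8,11,13,16.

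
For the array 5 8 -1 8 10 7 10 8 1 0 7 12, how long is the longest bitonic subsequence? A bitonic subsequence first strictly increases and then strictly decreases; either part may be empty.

Let inc[i] be the LIS ending at i and dec[i] the longest strictly decreasing subsequence starting at i. inc = [1, 2, 1, 2, 3, 2, 3, 3, 2, 2, 3, 4], dec = [3, 4, 1, 4, 4, 3, 4, 3, 2, 1, 1, 1].
max_i inc[i]+dec[i]−1 = 6, with one witness 5, 8, 10, 8, 1, 0.

6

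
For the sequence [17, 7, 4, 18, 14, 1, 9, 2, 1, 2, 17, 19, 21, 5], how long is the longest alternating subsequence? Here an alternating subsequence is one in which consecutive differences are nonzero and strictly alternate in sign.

8

Track the best alternating length ending on an up-step vs a down-step at each position: up/down = 1/1, 1/2, 1/2, 3/1, 3/4, 1/4, 5/4, 5/6, 1/6, 7/6, 7/4, 7/1, 7/1, 7/8.
The maximum over both is 8; one such subsequence is 17, 7, 18, 1, 9, 2, 17, 5.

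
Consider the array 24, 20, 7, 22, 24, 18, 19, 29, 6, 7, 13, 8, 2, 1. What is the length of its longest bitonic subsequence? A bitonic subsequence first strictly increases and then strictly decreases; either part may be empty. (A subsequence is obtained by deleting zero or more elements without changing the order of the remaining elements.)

Let inc[i] be the LIS ending at i and dec[i] the longest strictly decreasing subsequence starting at i. inc = [1, 1, 1, 2, 3, 2, 3, 4, 1, 2, 3, 3, 1, 1], dec = [7, 6, 4, 6, 6, 5, 5, 5, 3, 3, 4, 3, 2, 1].
max_i inc[i]+dec[i]−1 = 8, with one witness 20, 22, 24, 19, 13, 8, 2, 1.

8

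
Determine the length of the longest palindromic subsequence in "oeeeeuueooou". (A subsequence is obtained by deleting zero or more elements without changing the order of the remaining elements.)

One longest palindromic subsequence is oeeeeeo (positions 1,2,3,4,5,8,11); it reads the same forward and backward, and the interval DP gives dp[1][12] = 7.

7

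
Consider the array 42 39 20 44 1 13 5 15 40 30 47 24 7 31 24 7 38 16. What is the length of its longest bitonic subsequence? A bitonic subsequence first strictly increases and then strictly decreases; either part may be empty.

One longest bitonic subsequence is 1, 13, 15, 40, 47, 31, 24, 16 (positions 5,6,8,9,11,14,15,18): it rises to 47 then falls. Length 8 is optimal.

8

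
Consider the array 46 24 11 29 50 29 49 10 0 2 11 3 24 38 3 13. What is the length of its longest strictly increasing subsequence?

Scanning left to right, the best length ending at each element is: 46→1, 24→1, 11→1, 29→2, 50→3, 29→2, 49→3, 10→1, 0→1, 2→2, 11→3, 3→3, 24→4, 38→5, 3→3, 13→4.
So the longest increasing subsequence has length 5, e.g. 0, 2, 11, 24, 38.

5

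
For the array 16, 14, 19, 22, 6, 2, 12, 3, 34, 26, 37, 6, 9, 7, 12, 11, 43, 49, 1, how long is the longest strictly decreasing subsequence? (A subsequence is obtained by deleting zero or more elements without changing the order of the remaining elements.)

6

Scanning left to right, the best length ending at each element is: 16→1, 14→2, 19→1, 22→1, 6→3, 2→4, 12→3, 3→4, 34→1, 26→2, 37→1, 6→4, 9→4, 7→5, 12→3, 11→4, 43→1, 49→1, 1→6.
So the longest decreasing subsequence has length 6, e.g. 16, 14, 12, 9, 7, 1.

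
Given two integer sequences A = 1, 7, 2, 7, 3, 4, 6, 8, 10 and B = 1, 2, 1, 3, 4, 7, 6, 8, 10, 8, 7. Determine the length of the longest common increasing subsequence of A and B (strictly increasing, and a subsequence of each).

For each value that appears in both, track the longest common increasing run ending there.
The best achievable length is 7; one witness is 1, 2, 3, 4, 6, 8, 10 (A-positions 1,3,5,6,7,8,9, B-positions 1,2,4,5,7,8,9).

7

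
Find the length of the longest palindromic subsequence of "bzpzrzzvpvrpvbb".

9

Using dp[i][j] = 2 + dp[i+1][j−1] if the ends match, else max(dp[i+1][j], dp[i][j−1]):
dp[1][15] = 9. A witness is bprvpvrpb at positions 1,3,5,8,9,10,11,12,15.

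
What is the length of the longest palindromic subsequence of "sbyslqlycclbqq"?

7

Using dp[i][j] = 2 + dp[i+1][j−1] if the ends match, else max(dp[i+1][j], dp[i][j−1]):
dp[1][14] = 7. A witness is bylqlyb at positions 2,3,5,6,7,8,12.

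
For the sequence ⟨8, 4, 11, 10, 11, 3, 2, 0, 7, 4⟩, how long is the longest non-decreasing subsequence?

3

One longest non-decreasing subsequence is 8, 11, 11 (positions 1,3,5), of length 3; no longer one exists.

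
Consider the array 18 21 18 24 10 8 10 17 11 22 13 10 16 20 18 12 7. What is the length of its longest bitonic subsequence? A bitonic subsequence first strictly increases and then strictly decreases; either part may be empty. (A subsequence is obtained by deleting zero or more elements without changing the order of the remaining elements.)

Let inc[i] be the LIS ending at i and dec[i] the longest strictly decreasing subsequence starting at i. inc = [1, 2, 1, 3, 1, 1, 2, 3, 3, 4, 4, 2, 5, 6, 6, 4, 1], dec = [5, 6, 5, 6, 3, 2, 2, 4, 3, 5, 3, 2, 3, 4, 3, 2, 1].
max_i inc[i]+dec[i]−1 = 9, with one witness 8, 10, 11, 13, 16, 20, 18, 12, 7.

9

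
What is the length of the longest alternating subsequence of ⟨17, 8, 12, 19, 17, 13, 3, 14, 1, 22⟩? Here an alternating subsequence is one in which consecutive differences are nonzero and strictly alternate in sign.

7

A longest alternating subsequence is 17, 8, 19, 13, 14, 1, 22 (positions 1,2,4,6,8,9,10); its 6 consecutive differences strictly alternate in sign, and length 7 is optimal.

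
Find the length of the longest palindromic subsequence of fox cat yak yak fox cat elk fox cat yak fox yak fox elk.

9

One longest palindromic subsequence is fox yak fox cat fox cat fox yak fox (positions 1,3,5,6,8,9,11,12,13); it reads the same forward and backward, and the interval DP gives dp[1][14] = 9.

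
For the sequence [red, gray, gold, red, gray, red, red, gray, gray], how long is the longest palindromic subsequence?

One longest palindromic subsequence is gray gray red red gray gray (positions 2,5,6,7,8,9); it reads the same forward and backward, and the interval DP gives dp[1][9] = 6.

6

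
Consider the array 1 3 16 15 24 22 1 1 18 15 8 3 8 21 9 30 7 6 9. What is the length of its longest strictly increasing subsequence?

Scanning left to right, the best length ending at each element is: 1→1, 3→2, 16→3, 15→3, 24→4, 22→4, 1→1, 1→1, 18→4, 15→3, 8→3, 3→2, 8→3, 21→5, 9→4, 30→6, 7→3, 6→3, 9→4.
So the longest increasing subsequence has length 6, e.g. 1, 3, 16, 18, 21, 30.

6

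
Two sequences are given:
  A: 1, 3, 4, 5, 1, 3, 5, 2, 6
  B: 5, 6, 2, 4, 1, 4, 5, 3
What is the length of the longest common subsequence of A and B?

Backtracking the LCS table gives one alignment: 1 (A1,B5) → 4 (A3,B6) → 5 (A4,B7) → 3 (A6,B8).
So the longest common subsequence has length 4.

4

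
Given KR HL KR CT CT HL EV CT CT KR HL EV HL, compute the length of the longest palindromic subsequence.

9

Using dp[i][j] = 2 + dp[i+1][j−1] if the ends match, else max(dp[i+1][j], dp[i][j−1]):
dp[1][13] = 9. A witness is HL KR CT CT EV CT CT KR HL at positions 2,3,4,5,7,8,9,10,13.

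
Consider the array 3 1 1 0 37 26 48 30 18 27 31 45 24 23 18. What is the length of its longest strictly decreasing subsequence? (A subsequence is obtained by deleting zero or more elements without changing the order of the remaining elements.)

One longest decreasing subsequence is 37, 30, 27, 24, 23, 18 (positions 5,8,10,13,14,15), of length 6; no longer one exists.

6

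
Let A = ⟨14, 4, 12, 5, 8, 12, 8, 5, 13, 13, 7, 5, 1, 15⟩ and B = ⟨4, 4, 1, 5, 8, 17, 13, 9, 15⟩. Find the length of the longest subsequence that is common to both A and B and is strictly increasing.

5

A longest common strictly increasing subsequence is 4, 5, 8, 13, 15 (length 5); it appears in order in both A and B, and no longer such subsequence exists.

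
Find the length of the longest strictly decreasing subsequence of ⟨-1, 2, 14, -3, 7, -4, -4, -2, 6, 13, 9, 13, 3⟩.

Let dp[i] be the longest decreasing subsequence ending at position i. Then dp = [1, 1, 1, 2, 2, 3, 3, 3, 3, 2, 3, 2, 4].
The maximum is 4; one witness is 14, 7, 6, 3 at positions 3,5,9,13.

4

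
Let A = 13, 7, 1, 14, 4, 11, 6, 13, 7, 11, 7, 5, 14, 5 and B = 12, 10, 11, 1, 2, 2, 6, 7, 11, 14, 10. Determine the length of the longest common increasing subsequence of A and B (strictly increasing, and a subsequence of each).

5

For each value that appears in both, track the longest common increasing run ending there.
The best achievable length is 5; one witness is 1, 6, 7, 11, 14 (A-positions 3,7,9,10,13, B-positions 4,7,8,9,10).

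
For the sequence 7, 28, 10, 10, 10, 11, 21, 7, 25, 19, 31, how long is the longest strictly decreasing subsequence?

One longest decreasing subsequence is 28, 10, 7 (positions 2,3,8), of length 3; no longer one exists.

3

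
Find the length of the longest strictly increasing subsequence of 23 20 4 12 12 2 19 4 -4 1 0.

3

One longest increasing subsequence is 4, 12, 19 (positions 3,4,7), of length 3; no longer one exists.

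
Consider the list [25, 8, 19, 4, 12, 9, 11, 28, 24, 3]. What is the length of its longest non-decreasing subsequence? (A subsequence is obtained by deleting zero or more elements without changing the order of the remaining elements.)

One longest non-decreasing subsequence is 8, 9, 11, 28 (positions 2,6,7,8), of length 4; no longer one exists.

4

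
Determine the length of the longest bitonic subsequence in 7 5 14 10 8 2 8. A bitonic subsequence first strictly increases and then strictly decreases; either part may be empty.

One longest bitonic subsequence is 7, 14, 10, 8, 2 (positions 1,3,4,5,6): it rises to 14 then falls. Length 5 is optimal.

5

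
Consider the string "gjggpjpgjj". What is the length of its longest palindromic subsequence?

7

Using dp[i][j] = 2 + dp[i+1][j−1] if the ends match, else max(dp[i+1][j], dp[i][j−1]):
dp[1][10] = 7. A witness is jgpjpgj at positions 2,4,5,6,7,8,10.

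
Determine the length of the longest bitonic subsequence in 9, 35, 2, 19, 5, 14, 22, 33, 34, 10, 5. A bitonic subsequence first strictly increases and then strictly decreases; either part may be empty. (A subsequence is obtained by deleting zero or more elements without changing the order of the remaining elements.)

8

Let inc[i] be the LIS ending at i and dec[i] the longest strictly decreasing subsequence starting at i. inc = [1, 2, 1, 2, 2, 3, 4, 5, 6, 3, 2], dec = [2, 5, 1, 4, 1, 3, 3, 3, 3, 2, 1].
max_i inc[i]+dec[i]−1 = 8, with one witness 2, 5, 14, 22, 33, 34, 10, 5.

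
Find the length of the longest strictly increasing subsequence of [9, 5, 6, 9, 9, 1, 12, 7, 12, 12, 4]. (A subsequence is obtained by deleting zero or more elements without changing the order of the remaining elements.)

Let dp[i] be the longest increasing subsequence ending at position i. Then dp = [1, 1, 2, 3, 3, 1, 4, 3, 4, 4, 2].
The maximum is 4; one witness is 5, 6, 9, 12 at positions 2,3,4,7.

4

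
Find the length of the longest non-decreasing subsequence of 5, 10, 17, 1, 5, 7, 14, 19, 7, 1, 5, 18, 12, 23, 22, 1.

One longest non-decreasing subsequence is 5, 5, 7, 14, 19, 23 (positions 1,5,6,7,8,14), of length 6; no longer one exists.

6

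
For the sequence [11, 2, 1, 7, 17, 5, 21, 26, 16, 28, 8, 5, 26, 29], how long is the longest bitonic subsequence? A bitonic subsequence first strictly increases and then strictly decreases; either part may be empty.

One longest bitonic subsequence is 2, 7, 17, 21, 26, 16, 8, 5 (positions 2,4,5,7,8,9,11,12): it rises to 26 then falls. Length 8 is optimal.

8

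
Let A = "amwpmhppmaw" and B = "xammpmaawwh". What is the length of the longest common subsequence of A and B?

Backtracking the LCS table gives one alignment: a (A1,B2) → m (A2,B3) → m (A5,B4) → p (A8,B5) → m (A9,B6) → a (A10,B8) → w (A11,B10).
So the longest common subsequence has length 7.

7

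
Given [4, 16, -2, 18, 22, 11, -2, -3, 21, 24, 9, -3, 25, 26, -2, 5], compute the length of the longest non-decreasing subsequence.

Scanning left to right, the best length ending at each element is: 4→1, 16→2, -2→1, 18→3, 22→4, 11→2, -2→2, -3→1, 21→4, 24→5, 9→3, -3→2, 25→6, 26→7, -2→3, 5→4.
So the longest non-decreasing subsequence has length 7, e.g. 4, 16, 18, 22, 24, 25, 26.

7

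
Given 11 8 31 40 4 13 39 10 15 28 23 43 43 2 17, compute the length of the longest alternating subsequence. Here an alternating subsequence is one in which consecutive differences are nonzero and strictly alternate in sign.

11

Track the best alternating length ending on an up-step vs a down-step at each position: up/down = 1/1, 1/2, 3/1, 3/1, 1/4, 5/4, 5/4, 5/6, 7/6, 7/6, 7/8, 9/1, 9/1, 1/10, 11/10.
The maximum over both is 11; one such subsequence is 11, 8, 31, 4, 13, 10, 28, 23, 43, 2, 17.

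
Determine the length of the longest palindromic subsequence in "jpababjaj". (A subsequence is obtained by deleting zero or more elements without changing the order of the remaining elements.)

7

Using dp[i][j] = 2 + dp[i+1][j−1] if the ends match, else max(dp[i+1][j], dp[i][j−1]):
dp[1][9] = 7. A witness is jababaj at positions 1,3,4,5,6,8,9.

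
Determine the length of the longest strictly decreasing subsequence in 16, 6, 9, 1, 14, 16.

Let dp[i] be the longest decreasing subsequence ending at position i. Then dp = [1, 2, 2, 3, 2, 1].
The maximum is 3; one witness is 16, 6, 1 at positions 1,2,4.

3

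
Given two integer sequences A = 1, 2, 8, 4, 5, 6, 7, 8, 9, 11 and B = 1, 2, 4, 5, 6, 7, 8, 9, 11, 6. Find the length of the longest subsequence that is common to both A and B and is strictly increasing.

9

A longest common strictly increasing subsequence is 1, 2, 4, 5, 6, 7, 8, 9, 11 (length 9); it appears in order in both A and B, and no longer such subsequence exists.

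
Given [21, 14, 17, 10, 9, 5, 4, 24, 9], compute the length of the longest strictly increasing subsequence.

Scanning left to right, the best length ending at each element is: 21→1, 14→1, 17→2, 10→1, 9→1, 5→1, 4→1, 24→3, 9→2.
So the longest increasing subsequence has length 3, e.g. 14, 17, 24.

3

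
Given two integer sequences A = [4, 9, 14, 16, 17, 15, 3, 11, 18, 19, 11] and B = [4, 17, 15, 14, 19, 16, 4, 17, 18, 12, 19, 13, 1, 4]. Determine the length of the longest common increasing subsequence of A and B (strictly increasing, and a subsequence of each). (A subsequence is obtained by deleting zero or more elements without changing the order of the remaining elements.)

6

A longest common strictly increasing subsequence is 4, 14, 16, 17, 18, 19 (length 6); it appears in order in both A and B, and no longer such subsequence exists.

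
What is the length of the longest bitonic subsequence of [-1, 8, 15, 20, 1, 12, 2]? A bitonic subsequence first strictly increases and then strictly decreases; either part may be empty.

6

Let inc[i] be the LIS ending at i and dec[i] the longest strictly decreasing subsequence starting at i. inc = [1, 2, 3, 4, 2, 3, 3], dec = [1, 2, 3, 3, 1, 2, 1].
max_i inc[i]+dec[i]−1 = 6, with one witness -1, 8, 15, 20, 12, 2.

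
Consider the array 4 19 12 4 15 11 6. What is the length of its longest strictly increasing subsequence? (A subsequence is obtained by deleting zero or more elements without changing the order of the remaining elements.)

Let dp[i] be the longest increasing subsequence ending at position i. Then dp = [1, 2, 2, 1, 3, 2, 2].
The maximum is 3; one witness is 4, 12, 15 at positions 1,3,5.

3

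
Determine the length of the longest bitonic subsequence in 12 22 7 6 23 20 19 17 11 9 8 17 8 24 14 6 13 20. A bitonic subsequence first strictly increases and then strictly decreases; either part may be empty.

10

Let inc[i] be the LIS ending at i and dec[i] the longest strictly decreasing subsequence starting at i. inc = [1, 2, 1, 1, 3, 2, 2, 2, 2, 2, 2, 3, 2, 4, 3, 1, 3, 4], dec = [5, 8, 2, 1, 8, 7, 6, 5, 4, 3, 2, 3, 2, 3, 2, 1, 1, 1].
max_i inc[i]+dec[i]−1 = 10, with one witness 12, 22, 23, 20, 19, 17, 11, 9, 8, 6.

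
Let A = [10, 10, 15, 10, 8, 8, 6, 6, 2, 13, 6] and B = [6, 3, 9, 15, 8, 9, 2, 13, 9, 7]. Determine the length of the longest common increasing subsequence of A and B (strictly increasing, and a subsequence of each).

For each value that appears in both, track the longest common increasing run ending there.
The best achievable length is 2; one witness is 6, 13 (A-positions 7,10, B-positions 1,8).

2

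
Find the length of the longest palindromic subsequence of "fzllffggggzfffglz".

One longest palindromic subsequence is zlffggggfflz (positions 2,3,5,6,7,8,9,10,13,14,16,17); it reads the same forward and backward, and the interval DP gives dp[1][17] = 12.

12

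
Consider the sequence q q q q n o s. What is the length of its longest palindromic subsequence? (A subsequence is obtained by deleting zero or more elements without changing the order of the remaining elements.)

4

Using dp[i][j] = 2 + dp[i+1][j−1] if the ends match, else max(dp[i+1][j], dp[i][j−1]):
dp[1][7] = 4. A witness is qqqq at positions 1,2,3,4.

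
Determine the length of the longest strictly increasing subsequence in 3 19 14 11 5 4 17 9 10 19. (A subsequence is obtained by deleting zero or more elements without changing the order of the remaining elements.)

Scanning left to right, the best length ending at each element is: 3→1, 19→2, 14→2, 11→2, 5→2, 4→2, 17→3, 9→3, 10→4, 19→5.
So the longest increasing subsequence has length 5, e.g. 3, 5, 9, 10, 19.

5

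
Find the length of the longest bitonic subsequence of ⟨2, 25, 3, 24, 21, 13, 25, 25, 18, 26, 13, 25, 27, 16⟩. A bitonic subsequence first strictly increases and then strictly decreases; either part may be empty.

Let inc[i] be the LIS ending at i and dec[i] the longest strictly decreasing subsequence starting at i. inc = [1, 2, 2, 3, 3, 3, 4, 4, 4, 5, 3, 5, 6, 4], dec = [1, 5, 1, 4, 3, 1, 3, 3, 2, 3, 1, 2, 2, 1].
max_i inc[i]+dec[i]−1 = 7, with one witness 2, 3, 24, 25, 26, 25, 16.

7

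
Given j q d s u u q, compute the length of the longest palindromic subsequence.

Using dp[i][j] = 2 + dp[i+1][j−1] if the ends match, else max(dp[i+1][j], dp[i][j−1]):
dp[1][7] = 4. A witness is quuq at positions 2,5,6,7.

4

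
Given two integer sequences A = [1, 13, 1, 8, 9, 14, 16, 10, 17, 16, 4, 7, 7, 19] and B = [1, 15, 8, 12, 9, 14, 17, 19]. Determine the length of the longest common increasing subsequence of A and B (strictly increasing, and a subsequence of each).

For each value that appears in both, track the longest common increasing run ending there.
The best achievable length is 6; one witness is 1, 8, 9, 14, 17, 19 (A-positions 1,4,5,6,9,14, B-positions 1,3,5,6,7,8).

6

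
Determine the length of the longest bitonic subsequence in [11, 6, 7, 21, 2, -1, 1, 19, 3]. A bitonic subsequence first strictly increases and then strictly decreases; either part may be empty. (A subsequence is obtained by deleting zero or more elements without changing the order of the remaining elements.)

5

One longest bitonic subsequence is 6, 7, 21, 19, 3 (positions 2,3,4,8,9): it rises to 21 then falls. Length 5 is optimal.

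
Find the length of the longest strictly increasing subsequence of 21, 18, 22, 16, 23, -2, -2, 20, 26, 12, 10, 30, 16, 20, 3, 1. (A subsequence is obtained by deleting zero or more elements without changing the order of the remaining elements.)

5

Let dp[i] be the longest increasing subsequence ending at position i. Then dp = [1, 1, 2, 1, 3, 1, 1, 2, 4, 2, 2, 5, 3, 4, 2, 2].
The maximum is 5; one witness is 21, 22, 23, 26, 30 at positions 1,3,5,9,12.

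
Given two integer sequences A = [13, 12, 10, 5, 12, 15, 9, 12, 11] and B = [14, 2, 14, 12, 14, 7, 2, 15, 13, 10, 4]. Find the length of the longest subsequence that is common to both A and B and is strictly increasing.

2

A longest common strictly increasing subsequence is 12, 15 (length 2); it appears in order in both A and B, and no longer such subsequence exists.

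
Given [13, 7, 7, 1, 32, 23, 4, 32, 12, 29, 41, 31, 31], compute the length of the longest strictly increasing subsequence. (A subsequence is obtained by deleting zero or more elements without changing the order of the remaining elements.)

5

Let dp[i] be the longest increasing subsequence ending at position i. Then dp = [1, 1, 1, 1, 2, 2, 2, 3, 3, 4, 5, 5, 5].
The maximum is 5; one witness is 1, 4, 12, 29, 41 at positions 4,7,9,10,11.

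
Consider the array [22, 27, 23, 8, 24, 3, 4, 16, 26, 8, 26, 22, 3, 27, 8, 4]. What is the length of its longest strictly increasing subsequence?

Let dp[i] be the longest increasing subsequence ending at position i. Then dp = [1, 2, 2, 1, 3, 1, 2, 3, 4, 3, 4, 4, 1, 5, 3, 2].
The maximum is 5; one witness is 22, 23, 24, 26, 27 at positions 1,3,5,9,14.

5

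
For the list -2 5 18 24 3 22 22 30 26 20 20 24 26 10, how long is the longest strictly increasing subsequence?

6

Scanning left to right, the best length ending at each element is: -2→1, 5→2, 18→3, 24→4, 3→2, 22→4, 22→4, 30→5, 26→5, 20→4, 20→4, 24→5, 26→6, 10→3.
So the longest increasing subsequence has length 6, e.g. -2, 5, 18, 22, 24, 26.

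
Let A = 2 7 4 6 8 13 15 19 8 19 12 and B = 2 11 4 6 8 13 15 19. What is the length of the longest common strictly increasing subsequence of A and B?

7

For each value that appears in both, track the longest common increasing run ending there.
The best achievable length is 7; one witness is 2, 4, 6, 8, 13, 15, 19 (A-positions 1,3,4,5,6,7,8, B-positions 1,3,4,5,6,7,8).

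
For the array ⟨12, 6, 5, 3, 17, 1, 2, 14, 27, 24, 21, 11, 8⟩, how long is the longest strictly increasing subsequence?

4

One longest increasing subsequence is 1, 2, 14, 27 (positions 6,7,8,9), of length 4; no longer one exists.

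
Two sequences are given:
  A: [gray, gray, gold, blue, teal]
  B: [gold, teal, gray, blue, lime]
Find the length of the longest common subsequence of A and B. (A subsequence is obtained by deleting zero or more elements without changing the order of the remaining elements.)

2

Backtracking the LCS table gives one alignment: gray (A2,B3) → blue (A4,B4).
So the longest common subsequence has length 2.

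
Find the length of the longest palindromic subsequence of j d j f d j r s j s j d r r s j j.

11

One longest palindromic subsequence is jjdjsjsjdjj (positions 1,3,5,6,8,9,10,11,12,16,17); it reads the same forward and backward, and the interval DP gives dp[1][17] = 11.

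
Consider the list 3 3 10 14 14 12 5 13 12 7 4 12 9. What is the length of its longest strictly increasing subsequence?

4

Let dp[i] be the longest increasing subsequence ending at position i. Then dp = [1, 1, 2, 3, 3, 3, 2, 4, 3, 3, 2, 4, 4].
The maximum is 4; one witness is 3, 10, 12, 13 at positions 1,3,6,8.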